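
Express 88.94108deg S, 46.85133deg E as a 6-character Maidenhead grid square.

LA31kb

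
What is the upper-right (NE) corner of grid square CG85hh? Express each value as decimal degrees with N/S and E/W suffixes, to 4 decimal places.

24.6667° S, 123.3333° W

Field C=2, G=6: +2·20° lon, +6·10° lat → SW at lon -140°, lat -30°.
Square 8, 5: +8·2° lon, +5·1° lat → SW at lon -124°, lat -25°.
Subsquare h=7, h=7: +7·0.0833333° lon, +7·0.0416667° lat → SW at lon -123.417°, lat -24.7083°.
Cell spans 0.0833333° lon × 0.0416667° lat. NE corner is SW corner plus one full cell.
latitude 24.6667° S, longitude 123.3333° W.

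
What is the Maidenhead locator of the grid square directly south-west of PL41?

Longitude square 4; −1 → 3.
Latitude square 1; −1 → 0.

PL30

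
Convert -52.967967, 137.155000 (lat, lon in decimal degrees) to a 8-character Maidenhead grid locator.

Add 180° to longitude and 90° to latitude: 317.15500, 37.03203.
Field: 317.15500/20 → 15 → P, 37.03203/10 → 3 → D; chars PD.
Square: 17.15500/2 → 8, 7.03203/1 → 7; chars 87.
Subsquare: 1.15500/0.0833333 → 13 → n, 0.03203/0.0416667 → 0 → a; chars na.
Extended square: 0.07167/0.00833333 → 8, 0.03203/0.00416667 → 7; chars 87.

PD87na87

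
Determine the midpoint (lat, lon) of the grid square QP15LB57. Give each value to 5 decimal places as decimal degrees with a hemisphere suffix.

65.07292° N, 142.96250° E

Field Q=16, P=15: +16·20° lon, +15·10° lat → SW at lon 140°, lat 60°.
Square 1, 5: +1·2° lon, +5·1° lat → SW at lon 142°, lat 65°.
Subsquare l=11, b=1: +11·0.0833333° lon, +1·0.0416667° lat → SW at lon 142.917°, lat 65.0417°.
Extended square 5, 7: +5·0.00833333° lon, +7·0.00416667° lat → SW at lon 142.958°, lat 65.0708°.
Cell spans 0.00833333° lon × 0.00416667° lat. Centre is SW corner plus half of each.
latitude 65.07292° N, longitude 142.96250° E.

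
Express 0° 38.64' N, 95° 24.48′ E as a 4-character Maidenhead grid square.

Shift to the Maidenhead origin (180°W, 90°S): lon 275.41, lat 90.64.
Field: lon ⌊275.41/20⌋ = 13 → N; lat ⌊90.64/10⌋ = 9 → J.
Square: lon ⌊15.41/2⌋ = 7; lat ⌊0.64/1⌋ = 0.

NJ70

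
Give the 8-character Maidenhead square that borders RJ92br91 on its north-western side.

RJ92br82

Longitude extended square 9; −1 → 8.
Latitude extended square 1; +1 → 2.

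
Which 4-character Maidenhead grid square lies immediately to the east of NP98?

OP08

Longitude square 9; +1 → 10, wraps to 0, carry into field.
Longitude field N = 13; +1 → 14 = O.
The latitude characters are unchanged.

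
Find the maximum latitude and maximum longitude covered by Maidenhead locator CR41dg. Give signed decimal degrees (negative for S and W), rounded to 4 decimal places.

Field C=2, R=17: +2·20° lon, +17·10° lat → SW at lon -140°, lat 80°.
Square 4, 1: +4·2° lon, +1·1° lat → SW at lon -132°, lat 81°.
Subsquare d=3, g=6: +3·0.0833333° lon, +6·0.0416667° lat → SW at lon -131.75°, lat 81.25°.
Cell spans 0.0833333° lon × 0.0416667° lat. NE corner is SW corner plus one full cell.
latitude 81.2917, longitude -131.6667.

81.2917, -131.6667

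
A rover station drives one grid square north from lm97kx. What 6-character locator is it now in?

LM98ka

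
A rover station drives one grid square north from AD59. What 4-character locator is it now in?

AE50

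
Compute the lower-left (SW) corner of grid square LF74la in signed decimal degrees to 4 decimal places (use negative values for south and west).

Field L=11, F=5: +11·20° lon, +5·10° lat → SW at lon 40°, lat -40°.
Square 7, 4: +7·2° lon, +4·1° lat → SW at lon 54°, lat -36°.
Subsquare l=11, a=0: +11·0.0833333° lon, +0·0.0416667° lat → SW at lon 54.9167°, lat -36°.
latitude -36.0000, longitude 54.9167.

-36.0000, 54.9167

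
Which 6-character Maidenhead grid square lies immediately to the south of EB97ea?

Latitude subsquare a = 0; −1 → -1, wraps to 23 = x, carry into square.
Latitude square 7; −1 → 6.
The longitude characters are unchanged.

EB96ex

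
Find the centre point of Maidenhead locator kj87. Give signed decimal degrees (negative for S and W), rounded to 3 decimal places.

Field K=10, J=9: +10·20° lon, +9·10° lat → SW at lon 20°, lat 0°.
Square 8, 7: +8·2° lon, +7·1° lat → SW at lon 36°, lat 7°.
Cell spans 2° lon × 1° lat. Centre is SW corner plus half of each.
latitude 7.500, longitude 37.000.

7.500, 37.000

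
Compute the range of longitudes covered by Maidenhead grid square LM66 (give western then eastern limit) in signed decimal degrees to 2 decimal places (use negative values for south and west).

52.00, 54.00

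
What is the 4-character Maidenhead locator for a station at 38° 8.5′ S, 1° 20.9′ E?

JF01

Shift to the Maidenhead origin (180°W, 90°S): lon 181.35, lat 51.86.
Field: 181.35/20 → 9 → J, 51.86/10 → 5 → F; chars JF.
Square: 1.35/2 → 0, 1.86/1 → 1; chars 01.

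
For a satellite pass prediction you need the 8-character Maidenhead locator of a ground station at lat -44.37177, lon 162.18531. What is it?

RE15cp20

Shift to the Maidenhead origin (180°W, 90°S): lon 342.18531, lat 45.62823.
Field: lon ⌊342.18531/20⌋ = 17 → R; lat ⌊45.62823/10⌋ = 4 → E.
Square: lon ⌊2.18531/2⌋ = 1; lat ⌊5.62823/1⌋ = 5.
Subsquare: lon ⌊0.18531/0.0833333⌋ = 2 → c; lat ⌊0.62823/0.0416667⌋ = 15 → p.
Extended square: lon ⌊0.01864/0.00833333⌋ = 2; lat ⌊0.00323/0.00416667⌋ = 0.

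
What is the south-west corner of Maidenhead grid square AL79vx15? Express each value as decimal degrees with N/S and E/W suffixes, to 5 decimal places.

29.97917° N, 164.24167° W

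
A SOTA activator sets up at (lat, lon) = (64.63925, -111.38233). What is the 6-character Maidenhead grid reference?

DP44hp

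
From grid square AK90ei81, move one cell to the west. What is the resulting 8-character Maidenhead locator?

AK90ei71

Longitude extended square 8; −1 → 7.
The latitude characters are unchanged.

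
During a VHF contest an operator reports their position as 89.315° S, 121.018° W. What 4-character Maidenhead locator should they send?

Shift to the Maidenhead origin (180°W, 90°S): lon 58.98, lat 0.69.
Field: lon ⌊58.98/20⌋ = 2 → C; lat ⌊0.69/10⌋ = 0 → A.
Square: lon ⌊18.98/2⌋ = 9; lat ⌊0.69/1⌋ = 0.

CA90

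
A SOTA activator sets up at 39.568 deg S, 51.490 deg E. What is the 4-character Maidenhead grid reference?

Add 180° to longitude and 90° to latitude: 231.49, 50.43.
Field: 231.49/20 → 11 → L, 50.43/10 → 5 → F; chars LF.
Square: 11.49/2 → 5, 0.43/1 → 0; chars 50.

LF50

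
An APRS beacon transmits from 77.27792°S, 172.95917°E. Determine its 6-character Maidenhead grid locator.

Add 180° to longitude and 90° to latitude: 352.9592, 12.7221.
Field: lon ⌊352.9592/20⌋ = 17 → R; lat ⌊12.7221/10⌋ = 1 → B.
Square: lon ⌊12.9592/2⌋ = 6; lat ⌊2.7221/1⌋ = 2.
Subsquare: lon ⌊0.9592/0.0833333⌋ = 11 → l; lat ⌊0.7221/0.0416667⌋ = 17 → r.

RB62lr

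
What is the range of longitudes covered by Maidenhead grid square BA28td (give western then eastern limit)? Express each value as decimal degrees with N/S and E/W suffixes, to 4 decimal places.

Field B=1, A=0: +1·20° lon, +0·10° lat → SW at lon -160°, lat -90°.
Square 2, 8: +2·2° lon, +8·1° lat → SW at lon -156°, lat -82°.
Subsquare t=19, d=3: +19·0.0833333° lon, +3·0.0416667° lat → SW at lon -154.417°, lat -81.875°.
Cell spans 0.0833333° lon × 0.0416667° lat.
west 154.4167° W, east 154.3333° W.

154.4167° W, 154.3333° W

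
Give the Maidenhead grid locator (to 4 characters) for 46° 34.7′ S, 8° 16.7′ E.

JE43

Add 180° to longitude and 90° to latitude: 188.28, 43.42.
Field: 188.28/20 → 9 → J, 43.42/10 → 4 → E; chars JE.
Square: 8.28/2 → 4, 3.42/1 → 3; chars 43.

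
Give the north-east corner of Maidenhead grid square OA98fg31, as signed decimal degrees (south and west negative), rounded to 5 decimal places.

Field O=14, A=0: +14·20° lon, +0·10° lat → SW at lon 100°, lat -90°.
Square 9, 8: +9·2° lon, +8·1° lat → SW at lon 118°, lat -82°.
Subsquare f=5, g=6: +5·0.0833333° lon, +6·0.0416667° lat → SW at lon 118.417°, lat -81.75°.
Extended square 3, 1: +3·0.00833333° lon, +1·0.00416667° lat → SW at lon 118.442°, lat -81.7458°.
Cell spans 0.00833333° lon × 0.00416667° lat. NE corner is SW corner plus one full cell.
latitude -81.74167, longitude 118.45000.

-81.74167, 118.45000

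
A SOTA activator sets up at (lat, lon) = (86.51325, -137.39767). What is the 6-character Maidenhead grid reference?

CR16hm

Shift to the Maidenhead origin (180°W, 90°S): lon 42.6023, lat 176.5132.
Field: 42.6023/20 → 2 → C, 176.5132/10 → 17 → R; chars CR.
Square: 2.6023/2 → 1, 6.5132/1 → 6; chars 16.
Subsquare: 0.6023/0.0833333 → 7 → h, 0.5132/0.0416667 → 12 → m; chars hm.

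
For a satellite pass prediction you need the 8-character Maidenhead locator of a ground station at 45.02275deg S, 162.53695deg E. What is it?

RE14gx44

Shift to the Maidenhead origin (180°W, 90°S): lon 342.53695, lat 44.97725.
Field (20°×10°, letters A–R): lon ⌊342.53695/20⌋ = 17 → R; lat ⌊44.97725/10⌋ = 4 → E.
Square (2°×1°, digits 0–9): lon ⌊2.53695/2⌋ = 1; lat ⌊4.97725/1⌋ = 4.
Subsquare (5′×2.5′, letters a–x): lon ⌊0.53695/0.0833333⌋ = 6 → g; lat ⌊0.97725/0.0416667⌋ = 23 → x.
Extended square (30″×15″, digits 0–9): lon ⌊0.03695/0.00833333⌋ = 4; lat ⌊0.01892/0.00416667⌋ = 4.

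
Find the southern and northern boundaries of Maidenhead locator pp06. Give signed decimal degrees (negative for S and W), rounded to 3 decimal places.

Field P=15, P=15: +15·20° lon, +15·10° lat → SW at lon 120°, lat 60°.
Square 0, 6: +0·2° lon, +6·1° lat → SW at lon 120°, lat 66°.
Cell spans 2° lon × 1° lat.
south 66.000, north 67.000.

66.000, 67.000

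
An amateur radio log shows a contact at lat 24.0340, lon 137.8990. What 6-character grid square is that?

Offset from 180°W / 90°S: lon 317.8990°, lat 114.0340°.
Field (20°×10°, letters A–R): lon ⌊317.8990/20⌋ = 15 → P; lat ⌊114.0340/10⌋ = 11 → L.
Square (2°×1°, digits 0–9): lon ⌊17.8990/2⌋ = 8; lat ⌊4.0340/1⌋ = 4.
Subsquare (5′×2.5′, letters a–x): lon ⌊1.8990/0.0833333⌋ = 22 → w; lat ⌊0.0340/0.0416667⌋ = 0 → a.

PL84wa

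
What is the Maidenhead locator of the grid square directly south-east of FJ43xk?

Longitude subsquare x = 23; +1 → 24, wraps to 0 = a, carry into square.
Longitude square 4; +1 → 5.
Latitude subsquare k = 10; −1 → 9 = j.

FJ53aj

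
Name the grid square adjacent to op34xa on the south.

OP33xx

Latitude subsquare a = 0; −1 → -1, wraps to 23 = x, carry into square.
Latitude square 4; −1 → 3.
The longitude characters are unchanged.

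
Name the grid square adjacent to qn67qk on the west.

QN67pk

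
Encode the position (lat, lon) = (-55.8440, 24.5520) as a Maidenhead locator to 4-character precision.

Offset from 180°W / 90°S: lon 204.55°, lat 34.16°.
Field: lon ⌊204.55/20⌋ = 10 → K; lat ⌊34.16/10⌋ = 3 → D.
Square: lon ⌊4.55/2⌋ = 2; lat ⌊4.16/1⌋ = 4.

KD24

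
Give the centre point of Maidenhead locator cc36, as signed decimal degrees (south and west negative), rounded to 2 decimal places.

Field C=2, C=2: +2·20° lon, +2·10° lat → SW at lon -140°, lat -70°.
Square 3, 6: +3·2° lon, +6·1° lat → SW at lon -134°, lat -64°.
Cell spans 2° lon × 1° lat. Centre is SW corner plus half of each.
latitude -63.50, longitude -133.00.

-63.50, -133.00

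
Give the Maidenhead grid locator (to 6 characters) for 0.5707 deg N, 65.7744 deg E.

MJ20vn

Add 180° to longitude and 90° to latitude: 245.7744, 90.5707.
Field: 245.7744/20 → 12 → M, 90.5707/10 → 9 → J; chars MJ.
Square: 5.7744/2 → 2, 0.5707/1 → 0; chars 20.
Subsquare: 1.7744/0.0833333 → 21 → v, 0.5707/0.0416667 → 13 → n; chars vn.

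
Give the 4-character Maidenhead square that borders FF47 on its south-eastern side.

Longitude square 4; +1 → 5.
Latitude square 7; −1 → 6.

FF56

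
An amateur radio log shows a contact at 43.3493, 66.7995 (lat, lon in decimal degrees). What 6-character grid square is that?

MN33ji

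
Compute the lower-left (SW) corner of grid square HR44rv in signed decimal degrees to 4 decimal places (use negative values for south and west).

Field H=7, R=17: +7·20° lon, +17·10° lat → SW at lon -40°, lat 80°.
Square 4, 4: +4·2° lon, +4·1° lat → SW at lon -32°, lat 84°.
Subsquare r=17, v=21: +17·0.0833333° lon, +21·0.0416667° lat → SW at lon -30.5833°, lat 84.875°.
latitude 84.8750, longitude -30.5833.

84.8750, -30.5833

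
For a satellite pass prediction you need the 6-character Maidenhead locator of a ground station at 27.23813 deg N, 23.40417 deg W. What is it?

HL87hf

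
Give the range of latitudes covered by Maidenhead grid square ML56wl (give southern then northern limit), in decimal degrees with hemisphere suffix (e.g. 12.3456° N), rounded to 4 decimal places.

Field M=12, L=11: +12·20° lon, +11·10° lat → SW at lon 60°, lat 20°.
Square 5, 6: +5·2° lon, +6·1° lat → SW at lon 70°, lat 26°.
Subsquare w=22, l=11: +22·0.0833333° lon, +11·0.0416667° lat → SW at lon 71.8333°, lat 26.4583°.
Cell spans 0.0833333° lon × 0.0416667° lat.
south 26.4583° N, north 26.5000° N.

26.4583° N, 26.5000° N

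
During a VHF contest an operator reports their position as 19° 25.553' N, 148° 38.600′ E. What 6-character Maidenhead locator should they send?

QK49hk

Add 180° to longitude and 90° to latitude: 328.6433, 109.4259.
Field: 328.6433/20 → 16 → Q, 109.4259/10 → 10 → K; chars QK.
Square: 8.6433/2 → 4, 9.4259/1 → 9; chars 49.
Subsquare: 0.6433/0.0833333 → 7 → h, 0.4259/0.0416667 → 10 → k; chars hk.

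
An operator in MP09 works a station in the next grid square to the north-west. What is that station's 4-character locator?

Longitude square 0; −1 → -1, wraps to 9, carry into field.
Longitude field M = 12; −1 → 11 = L.
Latitude square 9; +1 → 10, wraps to 0, carry into field.
Latitude field P = 15; +1 → 16 = Q.

LQ90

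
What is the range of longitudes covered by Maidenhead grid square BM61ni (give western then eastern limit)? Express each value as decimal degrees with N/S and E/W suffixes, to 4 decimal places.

146.9167° W, 146.8333° W

Field B=1, M=12: +1·20° lon, +12·10° lat → SW at lon -160°, lat 30°.
Square 6, 1: +6·2° lon, +1·1° lat → SW at lon -148°, lat 31°.
Subsquare n=13, i=8: +13·0.0833333° lon, +8·0.0416667° lat → SW at lon -146.917°, lat 31.3333°.
Cell spans 0.0833333° lon × 0.0416667° lat.
west 146.9167° W, east 146.8333° W.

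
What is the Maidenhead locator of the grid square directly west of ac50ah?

Longitude subsquare a = 0; −1 → -1, wraps to 23 = x, carry into square.
Longitude square 5; −1 → 4.
The latitude characters are unchanged.

AC40xh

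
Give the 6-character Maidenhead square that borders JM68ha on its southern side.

JM67hx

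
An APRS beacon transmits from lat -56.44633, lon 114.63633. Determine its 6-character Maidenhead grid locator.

Add 180° to longitude and 90° to latitude: 294.6363, 33.5537.
Field: lon ⌊294.6363/20⌋ = 14 → O; lat ⌊33.5537/10⌋ = 3 → D.
Square: lon ⌊14.6363/2⌋ = 7; lat ⌊3.5537/1⌋ = 3.
Subsquare: lon ⌊0.6363/0.0833333⌋ = 7 → h; lat ⌊0.5537/0.0416667⌋ = 13 → n.

OD73hn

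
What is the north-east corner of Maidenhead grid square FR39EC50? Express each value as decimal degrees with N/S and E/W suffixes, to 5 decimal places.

89.08750° N, 73.61667° W

Field F=5, R=17: +5·20° lon, +17·10° lat → SW at lon -80°, lat 80°.
Square 3, 9: +3·2° lon, +9·1° lat → SW at lon -74°, lat 89°.
Subsquare e=4, c=2: +4·0.0833333° lon, +2·0.0416667° lat → SW at lon -73.6667°, lat 89.0833°.
Extended square 5, 0: +5·0.00833333° lon, +0·0.00416667° lat → SW at lon -73.625°, lat 89.0833°.
Cell spans 0.00833333° lon × 0.00416667° lat. NE corner is SW corner plus one full cell.
latitude 89.08750° N, longitude 73.61667° W.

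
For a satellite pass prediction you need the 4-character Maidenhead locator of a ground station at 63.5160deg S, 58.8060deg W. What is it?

Offset from 180°W / 90°S: lon 121.19°, lat 26.48°.
Field: 121.19/20 → 6 → G, 26.48/10 → 2 → C; chars GC.
Square: 1.19/2 → 0, 6.48/1 → 6; chars 06.

GC06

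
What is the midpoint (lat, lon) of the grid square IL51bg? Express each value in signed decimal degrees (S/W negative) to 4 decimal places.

Field I=8, L=11: +8·20° lon, +11·10° lat → SW at lon -20°, lat 20°.
Square 5, 1: +5·2° lon, +1·1° lat → SW at lon -10°, lat 21°.
Subsquare b=1, g=6: +1·0.0833333° lon, +6·0.0416667° lat → SW at lon -9.91667°, lat 21.25°.
Cell spans 0.0833333° lon × 0.0416667° lat. Centre is SW corner plus half of each.
latitude 21.2708, longitude -9.8750.

21.2708, -9.8750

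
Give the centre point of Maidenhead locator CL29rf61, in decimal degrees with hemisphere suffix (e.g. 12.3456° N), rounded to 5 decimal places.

Field C=2, L=11: +2·20° lon, +11·10° lat → SW at lon -140°, lat 20°.
Square 2, 9: +2·2° lon, +9·1° lat → SW at lon -136°, lat 29°.
Subsquare r=17, f=5: +17·0.0833333° lon, +5·0.0416667° lat → SW at lon -134.583°, lat 29.2083°.
Extended square 6, 1: +6·0.00833333° lon, +1·0.00416667° lat → SW at lon -134.533°, lat 29.2125°.
Cell spans 0.00833333° lon × 0.00416667° lat. Centre is SW corner plus half of each.
latitude 29.21458° N, longitude 134.52917° W.

29.21458° N, 134.52917° W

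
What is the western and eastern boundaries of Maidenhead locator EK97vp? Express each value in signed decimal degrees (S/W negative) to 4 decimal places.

-80.2500, -80.1667

Field E=4, K=10: +4·20° lon, +10·10° lat → SW at lon -100°, lat 10°.
Square 9, 7: +9·2° lon, +7·1° lat → SW at lon -82°, lat 17°.
Subsquare v=21, p=15: +21·0.0833333° lon, +15·0.0416667° lat → SW at lon -80.25°, lat 17.625°.
Cell spans 0.0833333° lon × 0.0416667° lat.
west -80.2500, east -80.1667.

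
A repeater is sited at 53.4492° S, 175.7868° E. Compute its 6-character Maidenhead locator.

Add 180° to longitude and 90° to latitude: 355.7868, 36.5508.
Field: lon ⌊355.7868/20⌋ = 17 → R; lat ⌊36.5508/10⌋ = 3 → D.
Square: lon ⌊15.7868/2⌋ = 7; lat ⌊6.5508/1⌋ = 6.
Subsquare: lon ⌊1.7868/0.0833333⌋ = 21 → v; lat ⌊0.5508/0.0416667⌋ = 13 → n.

RD76vn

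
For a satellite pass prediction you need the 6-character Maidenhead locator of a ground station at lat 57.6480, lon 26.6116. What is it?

KO37hp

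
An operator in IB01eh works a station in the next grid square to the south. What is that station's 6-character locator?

Latitude subsquare h = 7; −1 → 6 = g.
The longitude characters are unchanged.

IB01eg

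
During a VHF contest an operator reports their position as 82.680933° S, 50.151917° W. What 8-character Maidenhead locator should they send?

GA47wh16

Offset from 180°W / 90°S: lon 129.84808°, lat 7.31907°.
Field (20°×10°, letters A–R): lon ⌊129.84808/20⌋ = 6 → G; lat ⌊7.31907/10⌋ = 0 → A.
Square (2°×1°, digits 0–9): lon ⌊9.84808/2⌋ = 4; lat ⌊7.31907/1⌋ = 7.
Subsquare (5′×2.5′, letters a–x): lon ⌊1.84808/0.0833333⌋ = 22 → w; lat ⌊0.31907/0.0416667⌋ = 7 → h.
Extended square (30″×15″, digits 0–9): lon ⌊0.01475/0.00833333⌋ = 1; lat ⌊0.02740/0.00416667⌋ = 6.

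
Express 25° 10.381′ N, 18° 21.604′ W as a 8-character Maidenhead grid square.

IL05te61

Offset from 180°W / 90°S: lon 161.63993°, lat 115.17302°.
Field: lon ⌊161.63993/20⌋ = 8 → I; lat ⌊115.17302/10⌋ = 11 → L.
Square: lon ⌊1.63993/2⌋ = 0; lat ⌊5.17302/1⌋ = 5.
Subsquare: lon ⌊1.63993/0.0833333⌋ = 19 → t; lat ⌊0.17302/0.0416667⌋ = 4 → e.
Extended square: lon ⌊0.05660/0.00833333⌋ = 6; lat ⌊0.00635/0.00416667⌋ = 1.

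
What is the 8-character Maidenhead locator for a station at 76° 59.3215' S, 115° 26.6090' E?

Shift to the Maidenhead origin (180°W, 90°S): lon 295.44348, lat 13.01131.
Field (20°×10°, letters A–R): 295.44348/20 → 14 → O, 13.01131/10 → 1 → B; chars OB.
Square (2°×1°, digits 0–9): 15.44348/2 → 7, 3.01131/1 → 3; chars 73.
Subsquare (5′×2.5′, letters a–x): 1.44348/0.0833333 → 17 → r, 0.01131/0.0416667 → 0 → a; chars ra.
Extended square (30″×15″, digits 0–9): 0.02682/0.00833333 → 3, 0.01131/0.00416667 → 2; chars 32.

OB73ra32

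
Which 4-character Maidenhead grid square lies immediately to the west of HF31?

HF21

Longitude square 3; −1 → 2.
The latitude characters are unchanged.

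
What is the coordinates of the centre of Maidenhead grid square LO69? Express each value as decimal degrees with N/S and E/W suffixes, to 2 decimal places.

59.50° N, 53.00° E

Field L=11, O=14: +11·20° lon, +14·10° lat → SW at lon 40°, lat 50°.
Square 6, 9: +6·2° lon, +9·1° lat → SW at lon 52°, lat 59°.
Cell spans 2° lon × 1° lat. Centre is SW corner plus half of each.
latitude 59.50° N, longitude 53.00° E.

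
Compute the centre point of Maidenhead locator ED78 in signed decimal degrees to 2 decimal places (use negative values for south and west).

Field E=4, D=3: +4·20° lon, +3·10° lat → SW at lon -100°, lat -60°.
Square 7, 8: +7·2° lon, +8·1° lat → SW at lon -86°, lat -52°.
Cell spans 2° lon × 1° lat. Centre is SW corner plus half of each.
latitude -51.50, longitude -85.00.

-51.50, -85.00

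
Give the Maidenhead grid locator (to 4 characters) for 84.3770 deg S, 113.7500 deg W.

DA35

Shift to the Maidenhead origin (180°W, 90°S): lon 66.25, lat 5.62.
Field: lon ⌊66.25/20⌋ = 3 → D; lat ⌊5.62/10⌋ = 0 → A.
Square: lon ⌊6.25/2⌋ = 3; lat ⌊5.62/1⌋ = 5.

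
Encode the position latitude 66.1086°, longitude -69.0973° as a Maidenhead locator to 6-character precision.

FP56kc

Offset from 180°W / 90°S: lon 110.9027°, lat 156.1086°.
Field (20°×10°, letters A–R): 110.9027/20 → 5 → F, 156.1086/10 → 15 → P; chars FP.
Square (2°×1°, digits 0–9): 10.9027/2 → 5, 6.1086/1 → 6; chars 56.
Subsquare (5′×2.5′, letters a–x): 0.9027/0.0833333 → 10 → k, 0.1086/0.0416667 → 2 → c; chars kc.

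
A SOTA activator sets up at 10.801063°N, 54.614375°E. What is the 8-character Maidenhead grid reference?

Offset from 180°W / 90°S: lon 234.61437°, lat 100.80106°.
Field (20°×10°, letters A–R): lon ⌊234.61437/20⌋ = 11 → L; lat ⌊100.80106/10⌋ = 10 → K.
Square (2°×1°, digits 0–9): lon ⌊14.61437/2⌋ = 7; lat ⌊0.80106/1⌋ = 0.
Subsquare (5′×2.5′, letters a–x): lon ⌊0.61437/0.0833333⌋ = 7 → h; lat ⌊0.80106/0.0416667⌋ = 19 → t.
Extended square (30″×15″, digits 0–9): lon ⌊0.03104/0.00833333⌋ = 3; lat ⌊0.00940/0.00416667⌋ = 2.

LK70ht32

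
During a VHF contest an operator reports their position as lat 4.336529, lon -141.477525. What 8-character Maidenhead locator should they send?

Add 180° to longitude and 90° to latitude: 38.52247, 94.33653.
Field (20°×10°, letters A–R): 38.52247/20 → 1 → B, 94.33653/10 → 9 → J; chars BJ.
Square (2°×1°, digits 0–9): 18.52247/2 → 9, 4.33653/1 → 4; chars 94.
Subsquare (5′×2.5′, letters a–x): 0.52247/0.0833333 → 6 → g, 0.33653/0.0416667 → 8 → i; chars gi.
Extended square (30″×15″, digits 0–9): 0.02247/0.00833333 → 2, 0.00320/0.00416667 → 0; chars 20.

BJ94gi20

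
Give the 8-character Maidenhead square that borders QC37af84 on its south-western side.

Longitude extended square 8; −1 → 7.
Latitude extended square 4; −1 → 3.

QC37af73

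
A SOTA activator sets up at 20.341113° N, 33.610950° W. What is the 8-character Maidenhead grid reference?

HL30ei61

Offset from 180°W / 90°S: lon 146.38905°, lat 110.34111°.
Field: 146.38905/20 → 7 → H, 110.34111/10 → 11 → L; chars HL.
Square: 6.38905/2 → 3, 0.34111/1 → 0; chars 30.
Subsquare: 0.38905/0.0833333 → 4 → e, 0.34111/0.0416667 → 8 → i; chars ei.
Extended square: 0.05572/0.00833333 → 6, 0.00778/0.00416667 → 1; chars 61.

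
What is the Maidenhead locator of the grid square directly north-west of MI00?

LI91

Longitude square 0; −1 → -1, wraps to 9, carry into field.
Longitude field M = 12; −1 → 11 = L.
Latitude square 0; +1 → 1.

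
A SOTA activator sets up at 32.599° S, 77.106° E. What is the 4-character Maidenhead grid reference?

MF87

Add 180° to longitude and 90° to latitude: 257.11, 57.40.
Field (20°×10°, letters A–R): lon ⌊257.11/20⌋ = 12 → M; lat ⌊57.40/10⌋ = 5 → F.
Square (2°×1°, digits 0–9): lon ⌊17.11/2⌋ = 8; lat ⌊7.40/1⌋ = 7.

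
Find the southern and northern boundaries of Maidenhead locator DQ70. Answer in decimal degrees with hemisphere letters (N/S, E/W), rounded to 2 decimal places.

70.00° N, 71.00° N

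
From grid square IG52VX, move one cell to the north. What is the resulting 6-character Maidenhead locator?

Latitude subsquare x = 23; +1 → 24, wraps to 0 = a, carry into square.
Latitude square 2; +1 → 3.
The longitude characters are unchanged.

IG53va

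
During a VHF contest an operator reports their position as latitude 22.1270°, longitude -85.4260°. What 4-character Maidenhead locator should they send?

EL72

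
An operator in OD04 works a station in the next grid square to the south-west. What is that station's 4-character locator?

ND93

Longitude square 0; −1 → -1, wraps to 9, carry into field.
Longitude field O = 14; −1 → 13 = N.
Latitude square 4; −1 → 3.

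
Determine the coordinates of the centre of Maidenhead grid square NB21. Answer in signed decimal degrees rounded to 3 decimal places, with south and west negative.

-78.500, 85.000

Field N=13, B=1: +13·20° lon, +1·10° lat → SW at lon 80°, lat -80°.
Square 2, 1: +2·2° lon, +1·1° lat → SW at lon 84°, lat -79°.
Cell spans 2° lon × 1° lat. Centre is SW corner plus half of each.
latitude -78.500, longitude 85.000.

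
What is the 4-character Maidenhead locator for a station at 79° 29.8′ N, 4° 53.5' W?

IQ79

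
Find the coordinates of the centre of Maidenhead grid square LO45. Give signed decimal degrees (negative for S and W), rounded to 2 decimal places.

55.50, 49.00

Field L=11, O=14: +11·20° lon, +14·10° lat → SW at lon 40°, lat 50°.
Square 4, 5: +4·2° lon, +5·1° lat → SW at lon 48°, lat 55°.
Cell spans 2° lon × 1° lat. Centre is SW corner plus half of each.
latitude 55.50, longitude 49.00.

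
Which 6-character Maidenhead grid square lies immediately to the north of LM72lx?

LM73la

Latitude subsquare x = 23; +1 → 24, wraps to 0 = a, carry into square.
Latitude square 2; +1 → 3.
The longitude characters are unchanged.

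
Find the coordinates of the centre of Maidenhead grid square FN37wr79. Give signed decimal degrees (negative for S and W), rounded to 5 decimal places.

Field F=5, N=13: +5·20° lon, +13·10° lat → SW at lon -80°, lat 40°.
Square 3, 7: +3·2° lon, +7·1° lat → SW at lon -74°, lat 47°.
Subsquare w=22, r=17: +22·0.0833333° lon, +17·0.0416667° lat → SW at lon -72.1667°, lat 47.7083°.
Extended square 7, 9: +7·0.00833333° lon, +9·0.00416667° lat → SW at lon -72.1083°, lat 47.7458°.
Cell spans 0.00833333° lon × 0.00416667° lat. Centre is SW corner plus half of each.
latitude 47.74792, longitude -72.10417.

47.74792, -72.10417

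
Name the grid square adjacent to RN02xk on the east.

RN12ak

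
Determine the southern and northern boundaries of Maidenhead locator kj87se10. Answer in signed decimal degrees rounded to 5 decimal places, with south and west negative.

Field K=10, J=9: +10·20° lon, +9·10° lat → SW at lon 20°, lat 0°.
Square 8, 7: +8·2° lon, +7·1° lat → SW at lon 36°, lat 7°.
Subsquare s=18, e=4: +18·0.0833333° lon, +4·0.0416667° lat → SW at lon 37.5°, lat 7.16667°.
Extended square 1, 0: +1·0.00833333° lon, +0·0.00416667° lat → SW at lon 37.5083°, lat 7.16667°.
Cell spans 0.00833333° lon × 0.00416667° lat.
south 7.16667, north 7.17083.

7.16667, 7.17083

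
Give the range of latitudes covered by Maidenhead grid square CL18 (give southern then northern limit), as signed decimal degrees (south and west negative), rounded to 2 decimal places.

Field C=2, L=11: +2·20° lon, +11·10° lat → SW at lon -140°, lat 20°.
Square 1, 8: +1·2° lon, +8·1° lat → SW at lon -138°, lat 28°.
Cell spans 2° lon × 1° lat.
south 28.00, north 29.00.

28.00, 29.00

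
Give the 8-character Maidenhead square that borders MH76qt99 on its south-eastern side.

MH76rt08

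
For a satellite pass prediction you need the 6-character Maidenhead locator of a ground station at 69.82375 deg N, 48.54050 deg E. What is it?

LP49gt

Offset from 180°W / 90°S: lon 228.5405°, lat 159.8238°.
Field (20°×10°, letters A–R): lon ⌊228.5405/20⌋ = 11 → L; lat ⌊159.8238/10⌋ = 15 → P.
Square (2°×1°, digits 0–9): lon ⌊8.5405/2⌋ = 4; lat ⌊9.8238/1⌋ = 9.
Subsquare (5′×2.5′, letters a–x): lon ⌊0.5405/0.0833333⌋ = 6 → g; lat ⌊0.8238/0.0416667⌋ = 19 → t.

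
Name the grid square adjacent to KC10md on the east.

Longitude subsquare m = 12; +1 → 13 = n.
The latitude characters are unchanged.

KC10nd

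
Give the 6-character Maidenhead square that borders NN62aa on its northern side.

NN62ab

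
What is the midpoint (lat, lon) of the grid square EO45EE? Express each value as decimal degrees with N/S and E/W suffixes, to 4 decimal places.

55.1875° N, 91.6250° W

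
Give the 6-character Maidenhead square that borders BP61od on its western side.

BP61nd

Longitude subsquare o = 14; −1 → 13 = n.
The latitude characters are unchanged.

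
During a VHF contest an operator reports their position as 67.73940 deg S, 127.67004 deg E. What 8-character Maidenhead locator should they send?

Offset from 180°W / 90°S: lon 307.67004°, lat 22.26060°.
Field: lon ⌊307.67004/20⌋ = 15 → P; lat ⌊22.26060/10⌋ = 2 → C.
Square: lon ⌊7.67004/2⌋ = 3; lat ⌊2.26060/1⌋ = 2.
Subsquare: lon ⌊1.67004/0.0833333⌋ = 20 → u; lat ⌊0.26060/0.0416667⌋ = 6 → g.
Extended square: lon ⌊0.00337/0.00833333⌋ = 0; lat ⌊0.01060/0.00416667⌋ = 2.

PC32ug02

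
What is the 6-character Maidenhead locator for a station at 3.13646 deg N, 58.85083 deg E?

LJ93kd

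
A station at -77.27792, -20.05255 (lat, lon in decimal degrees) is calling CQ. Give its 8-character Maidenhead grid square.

HB92xr33

Add 180° to longitude and 90° to latitude: 159.94745, 12.72208.
Field: lon ⌊159.94745/20⌋ = 7 → H; lat ⌊12.72208/10⌋ = 1 → B.
Square: lon ⌊19.94745/2⌋ = 9; lat ⌊2.72208/1⌋ = 2.
Subsquare: lon ⌊1.94745/0.0833333⌋ = 23 → x; lat ⌊0.72208/0.0416667⌋ = 17 → r.
Extended square: lon ⌊0.03078/0.00833333⌋ = 3; lat ⌊0.01375/0.00416667⌋ = 3.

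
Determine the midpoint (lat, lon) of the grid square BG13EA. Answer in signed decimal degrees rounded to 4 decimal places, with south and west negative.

Field B=1, G=6: +1·20° lon, +6·10° lat → SW at lon -160°, lat -30°.
Square 1, 3: +1·2° lon, +3·1° lat → SW at lon -158°, lat -27°.
Subsquare e=4, a=0: +4·0.0833333° lon, +0·0.0416667° lat → SW at lon -157.667°, lat -27°.
Cell spans 0.0833333° lon × 0.0416667° lat. Centre is SW corner plus half of each.
latitude -26.9792, longitude -157.6250.

-26.9792, -157.6250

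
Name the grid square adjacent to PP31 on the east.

PP41

Longitude square 3; +1 → 4.
The latitude characters are unchanged.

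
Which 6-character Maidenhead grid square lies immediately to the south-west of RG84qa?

Longitude subsquare q = 16; −1 → 15 = p.
Latitude subsquare a = 0; −1 → -1, wraps to 23 = x, carry into square.
Latitude square 4; −1 → 3.

RG83px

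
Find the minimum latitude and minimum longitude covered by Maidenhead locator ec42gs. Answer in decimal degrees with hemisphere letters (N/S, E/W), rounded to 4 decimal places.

67.2500° S, 91.5000° W

Field E=4, C=2: +4·20° lon, +2·10° lat → SW at lon -100°, lat -70°.
Square 4, 2: +4·2° lon, +2·1° lat → SW at lon -92°, lat -68°.
Subsquare g=6, s=18: +6·0.0833333° lon, +18·0.0416667° lat → SW at lon -91.5°, lat -67.25°.
latitude 67.2500° S, longitude 91.5000° W.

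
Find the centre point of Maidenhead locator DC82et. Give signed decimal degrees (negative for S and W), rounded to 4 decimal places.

-67.1875, -103.6250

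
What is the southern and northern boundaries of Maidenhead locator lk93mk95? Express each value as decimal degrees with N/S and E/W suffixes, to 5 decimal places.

13.43750° N, 13.44167° N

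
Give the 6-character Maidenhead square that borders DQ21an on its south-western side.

DQ11xm

Longitude subsquare a = 0; −1 → -1, wraps to 23 = x, carry into square.
Longitude square 2; −1 → 1.
Latitude subsquare n = 13; −1 → 12 = m.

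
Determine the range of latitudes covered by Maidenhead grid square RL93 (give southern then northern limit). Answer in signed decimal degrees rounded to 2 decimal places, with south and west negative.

Field R=17, L=11: +17·20° lon, +11·10° lat → SW at lon 160°, lat 20°.
Square 9, 3: +9·2° lon, +3·1° lat → SW at lon 178°, lat 23°.
Cell spans 2° lon × 1° lat.
south 23.00, north 24.00.

23.00, 24.00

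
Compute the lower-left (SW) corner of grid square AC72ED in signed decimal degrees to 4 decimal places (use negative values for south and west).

Field A=0, C=2: +0·20° lon, +2·10° lat → SW at lon -180°, lat -70°.
Square 7, 2: +7·2° lon, +2·1° lat → SW at lon -166°, lat -68°.
Subsquare e=4, d=3: +4·0.0833333° lon, +3·0.0416667° lat → SW at lon -165.667°, lat -67.875°.
latitude -67.8750, longitude -165.6667.

-67.8750, -165.6667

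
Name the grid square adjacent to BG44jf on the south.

Latitude subsquare f = 5; −1 → 4 = e.
The longitude characters are unchanged.

BG44je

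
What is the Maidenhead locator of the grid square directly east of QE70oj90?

Longitude extended square 9; +1 → 10, wraps to 0, carry into subsquare.
Longitude subsquare o = 14; +1 → 15 = p.
The latitude characters are unchanged.

QE70pj00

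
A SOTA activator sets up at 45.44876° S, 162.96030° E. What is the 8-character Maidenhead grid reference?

RE14ln52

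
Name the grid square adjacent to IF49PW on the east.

IF49qw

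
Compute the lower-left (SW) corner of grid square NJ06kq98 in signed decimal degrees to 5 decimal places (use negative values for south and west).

Field N=13, J=9: +13·20° lon, +9·10° lat → SW at lon 80°, lat 0°.
Square 0, 6: +0·2° lon, +6·1° lat → SW at lon 80°, lat 6°.
Subsquare k=10, q=16: +10·0.0833333° lon, +16·0.0416667° lat → SW at lon 80.8333°, lat 6.66667°.
Extended square 9, 8: +9·0.00833333° lon, +8·0.00416667° lat → SW at lon 80.9083°, lat 6.7°.
latitude 6.70000, longitude 80.90833.

6.70000, 80.90833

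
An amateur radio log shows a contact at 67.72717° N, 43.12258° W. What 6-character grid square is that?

Offset from 180°W / 90°S: lon 136.8774°, lat 157.7272°.
Field: 136.8774/20 → 6 → G, 157.7272/10 → 15 → P; chars GP.
Square: 16.8774/2 → 8, 7.7272/1 → 7; chars 87.
Subsquare: 0.8774/0.0833333 → 10 → k, 0.7272/0.0416667 → 17 → r; chars kr.

GP87kr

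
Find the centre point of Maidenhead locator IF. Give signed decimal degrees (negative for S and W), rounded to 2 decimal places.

-35.00, -10.00

Field I=8, F=5: +8·20° lon, +5·10° lat → SW at lon -20°, lat -40°.
Cell spans 20° lon × 10° lat. Centre is SW corner plus half of each.
latitude -35.00, longitude -10.00.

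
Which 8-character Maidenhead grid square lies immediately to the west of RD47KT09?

RD47jt99

Longitude extended square 0; −1 → -1, wraps to 9, carry into subsquare.
Longitude subsquare k = 10; −1 → 9 = j.
The latitude characters are unchanged.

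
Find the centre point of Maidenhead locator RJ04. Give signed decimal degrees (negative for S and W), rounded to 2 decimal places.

4.50, 161.00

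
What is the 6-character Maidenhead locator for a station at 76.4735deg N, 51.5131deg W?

GQ46fl

Offset from 180°W / 90°S: lon 128.4869°, lat 166.4735°.
Field (20°×10°, letters A–R): lon ⌊128.4869/20⌋ = 6 → G; lat ⌊166.4735/10⌋ = 16 → Q.
Square (2°×1°, digits 0–9): lon ⌊8.4869/2⌋ = 4; lat ⌊6.4735/1⌋ = 6.
Subsquare (5′×2.5′, letters a–x): lon ⌊0.4869/0.0833333⌋ = 5 → f; lat ⌊0.4735/0.0416667⌋ = 11 → l.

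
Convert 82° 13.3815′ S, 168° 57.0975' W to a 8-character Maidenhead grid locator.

AA57ms56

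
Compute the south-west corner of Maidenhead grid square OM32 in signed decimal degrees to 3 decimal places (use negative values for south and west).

Field O=14, M=12: +14·20° lon, +12·10° lat → SW at lon 100°, lat 30°.
Square 3, 2: +3·2° lon, +2·1° lat → SW at lon 106°, lat 32°.
latitude 32.000, longitude 106.000.

32.000, 106.000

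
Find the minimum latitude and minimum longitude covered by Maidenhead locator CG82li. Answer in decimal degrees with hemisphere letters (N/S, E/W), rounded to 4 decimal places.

Field C=2, G=6: +2·20° lon, +6·10° lat → SW at lon -140°, lat -30°.
Square 8, 2: +8·2° lon, +2·1° lat → SW at lon -124°, lat -28°.
Subsquare l=11, i=8: +11·0.0833333° lon, +8·0.0416667° lat → SW at lon -123.083°, lat -27.6667°.
latitude 27.6667° S, longitude 123.0833° W.

27.6667° S, 123.0833° W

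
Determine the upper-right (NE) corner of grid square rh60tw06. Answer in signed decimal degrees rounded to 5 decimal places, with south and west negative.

-19.05417, 173.59167

Field R=17, H=7: +17·20° lon, +7·10° lat → SW at lon 160°, lat -20°.
Square 6, 0: +6·2° lon, +0·1° lat → SW at lon 172°, lat -20°.
Subsquare t=19, w=22: +19·0.0833333° lon, +22·0.0416667° lat → SW at lon 173.583°, lat -19.0833°.
Extended square 0, 6: +0·0.00833333° lon, +6·0.00416667° lat → SW at lon 173.583°, lat -19.0583°.
Cell spans 0.00833333° lon × 0.00416667° lat. NE corner is SW corner plus one full cell.
latitude -19.05417, longitude 173.59167.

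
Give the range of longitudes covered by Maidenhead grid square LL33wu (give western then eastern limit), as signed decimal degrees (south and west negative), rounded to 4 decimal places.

47.8333, 47.9167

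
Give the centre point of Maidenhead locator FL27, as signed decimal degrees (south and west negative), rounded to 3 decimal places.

27.500, -75.000

Field F=5, L=11: +5·20° lon, +11·10° lat → SW at lon -80°, lat 20°.
Square 2, 7: +2·2° lon, +7·1° lat → SW at lon -76°, lat 27°.
Cell spans 2° lon × 1° lat. Centre is SW corner plus half of each.
latitude 27.500, longitude -75.000.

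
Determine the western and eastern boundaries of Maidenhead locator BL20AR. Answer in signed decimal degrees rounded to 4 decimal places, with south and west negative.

Field B=1, L=11: +1·20° lon, +11·10° lat → SW at lon -160°, lat 20°.
Square 2, 0: +2·2° lon, +0·1° lat → SW at lon -156°, lat 20°.
Subsquare a=0, r=17: +0·0.0833333° lon, +17·0.0416667° lat → SW at lon -156°, lat 20.7083°.
Cell spans 0.0833333° lon × 0.0416667° lat.
west -156.0000, east -155.9167.

-156.0000, -155.9167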